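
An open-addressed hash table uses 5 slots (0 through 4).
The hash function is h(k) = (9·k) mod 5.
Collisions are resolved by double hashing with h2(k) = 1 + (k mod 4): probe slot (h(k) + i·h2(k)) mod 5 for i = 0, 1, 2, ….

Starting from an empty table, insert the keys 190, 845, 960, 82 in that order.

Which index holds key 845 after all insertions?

2

Insert 190: h=0, slot 0 empty -> index 0.
Insert 845: h=0, h2=2, slot 0 occupied -> index 2.
Insert 960: h=0, h2=1, slot 0 occupied -> index 1.
Insert 82: h=3, slot 3 empty -> index 3.
Table: [190, 960, 845, 82, _]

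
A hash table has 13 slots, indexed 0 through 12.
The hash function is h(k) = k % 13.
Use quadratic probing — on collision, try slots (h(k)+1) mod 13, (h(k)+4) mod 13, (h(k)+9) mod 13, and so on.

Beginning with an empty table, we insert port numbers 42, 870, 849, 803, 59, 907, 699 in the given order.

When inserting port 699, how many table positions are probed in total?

3

42: h=3 => slot 3
870: h=12 => slot 12
849: h=4 => slot 4
803: h=10 => slot 10
59: h=7 => slot 7
907: h=10, probe 10,11 => slot 11
699: h=10, probe 10,11,1 => slot 1
Table: [-, 699, -, 42, 849, -, -, 59, -, -, 803, 907, 870]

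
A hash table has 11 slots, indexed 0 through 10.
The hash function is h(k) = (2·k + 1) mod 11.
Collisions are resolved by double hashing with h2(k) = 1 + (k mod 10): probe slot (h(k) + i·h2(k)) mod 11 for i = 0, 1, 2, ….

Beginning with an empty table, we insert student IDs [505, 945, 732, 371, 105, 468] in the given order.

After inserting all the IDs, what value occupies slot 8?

505 hashes to 10; slot 10 is free => place at 10.
945 hashes to 10, h2=6; 10 taken => place at 5.
732 hashes to 2; slot 2 is free => place at 2.
371 hashes to 6; slot 6 is free => place at 6.
105 hashes to 2, h2=6; 2 taken => place at 8.
468 hashes to 2, h2=9; 2 taken => place at 0.
Table: [468, ∅, 732, ∅, ∅, 945, 371, ∅, 105, ∅, 505]

105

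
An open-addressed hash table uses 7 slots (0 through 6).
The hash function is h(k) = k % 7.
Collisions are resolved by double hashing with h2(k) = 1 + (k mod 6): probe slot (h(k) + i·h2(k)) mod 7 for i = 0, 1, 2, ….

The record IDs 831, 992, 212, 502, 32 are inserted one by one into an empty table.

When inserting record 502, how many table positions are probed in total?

Insert 831: h=5, slot 5 empty -> index 5.
Insert 992: h=5, h2=3, slot 5 occupied -> index 1.
Insert 212: h=2, slot 2 empty -> index 2.
Insert 502: h=5, h2=5, slot 5 occupied -> index 3.
Insert 32: h=4, slot 4 empty -> index 4.
Table: [∅, 992, 212, 502, 32, 831, ∅]

2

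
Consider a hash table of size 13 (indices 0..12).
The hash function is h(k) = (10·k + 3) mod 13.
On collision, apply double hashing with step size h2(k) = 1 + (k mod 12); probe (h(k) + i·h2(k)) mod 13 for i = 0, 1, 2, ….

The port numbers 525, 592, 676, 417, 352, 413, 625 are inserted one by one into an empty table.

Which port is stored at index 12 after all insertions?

525: h=1 => slot 1
592: h=8 => slot 8
676: h=3 => slot 3
417: h=0 => slot 0
352: h=0, h2=5, probe 0,5 => slot 5
413: h=12 => slot 12
625: h=0, h2=2, probe 0,2 => slot 2
Table: [417, 525, 625, 676, —, 352, —, —, 592, —, —, —, 413]

413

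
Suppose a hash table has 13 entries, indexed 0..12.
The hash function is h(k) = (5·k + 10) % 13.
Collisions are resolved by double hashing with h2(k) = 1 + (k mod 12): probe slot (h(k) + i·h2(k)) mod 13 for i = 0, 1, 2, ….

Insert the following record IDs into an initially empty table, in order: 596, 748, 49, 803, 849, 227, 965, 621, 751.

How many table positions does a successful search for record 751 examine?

Insert 596: h=0, slot 0 empty -> index 0.
Insert 748: h=6, slot 6 empty -> index 6.
Insert 49: h=8, slot 8 empty -> index 8.
Insert 803: h=8, h2=12, slot 8 occupied -> index 7.
Insert 849: h=4, slot 4 empty -> index 4.
Insert 227: h=1, slot 1 empty -> index 1.
Insert 965: h=12, slot 12 empty -> index 12.
Insert 621: h=8, h2=10, slot 8 occupied -> index 5.
Insert 751: h=8, h2=8, slot 8 occupied -> index 3.
Table: [596, 227, -, 751, 849, 621, 748, 803, 49, -, -, -, 965]
Lookup 751: h=8, h2=8, probe 8,3 → found at 3.

2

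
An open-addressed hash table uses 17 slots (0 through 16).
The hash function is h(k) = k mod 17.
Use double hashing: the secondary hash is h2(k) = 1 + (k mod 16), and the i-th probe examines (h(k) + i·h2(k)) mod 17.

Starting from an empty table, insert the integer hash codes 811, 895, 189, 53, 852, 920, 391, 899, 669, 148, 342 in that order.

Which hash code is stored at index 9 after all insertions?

811: h=12 -> slot 12
895: h=11 -> slot 11
189: h=2 -> slot 2
53: h=2, h2=6, probe 2,8 -> slot 8
852: h=2, h2=5, probe 2,7 -> slot 7
920: h=2, h2=9, probe 2,11,3 -> slot 3
391: h=0 -> slot 0
899: h=15 -> slot 15
669: h=6 -> slot 6
148: h=12, h2=5, probe 12,0,5 -> slot 5
342: h=2, h2=7, probe 2,9 -> slot 9
Table: [391, —, 189, 920, —, 148, 669, 852, 53, 342, —, 895, 811, —, —, 899, —]

342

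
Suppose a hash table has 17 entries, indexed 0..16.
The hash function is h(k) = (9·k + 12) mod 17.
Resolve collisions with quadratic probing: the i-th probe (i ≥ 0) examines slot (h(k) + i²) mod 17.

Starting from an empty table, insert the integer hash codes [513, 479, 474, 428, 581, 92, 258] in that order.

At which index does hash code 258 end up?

4

Insert 513: h=5, slot 5 empty -> index 5.
Insert 479: h=5, slot 5 occupied -> index 6.
Insert 474: h=11, slot 11 empty -> index 11.
Insert 428: h=5, slots 5,6 occupied -> index 9.
Insert 581: h=5, slots 5,6,9 occupied -> index 14.
Insert 92: h=7, slot 7 empty -> index 7.
Insert 258: h=5, slots 5,6,9,14 occupied -> index 4.
Table: [∅, ∅, ∅, ∅, 258, 513, 479, 92, ∅, 428, ∅, 474, ∅, ∅, 581, ∅, ∅]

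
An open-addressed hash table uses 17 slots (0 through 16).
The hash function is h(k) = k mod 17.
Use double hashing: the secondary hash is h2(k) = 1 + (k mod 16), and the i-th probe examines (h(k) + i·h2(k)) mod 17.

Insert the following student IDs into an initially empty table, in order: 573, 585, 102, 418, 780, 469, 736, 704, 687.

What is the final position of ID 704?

8

573 hashes to 12; slot 12 is free -> place at 12.
585 hashes to 7; slot 7 is free -> place at 7.
102 hashes to 0; slot 0 is free -> place at 0.
418 hashes to 10; slot 10 is free -> place at 10.
780 hashes to 15; slot 15 is free -> place at 15.
469 hashes to 10, h2=6; 10 taken -> place at 16.
736 hashes to 5; slot 5 is free -> place at 5.
704 hashes to 7, h2=1; 7 taken -> place at 8.
687 hashes to 7, h2=16; 7 taken -> place at 6.
Table: [102, ., ., ., ., 736, 687, 585, 704, ., 418, ., 573, ., ., 780, 469]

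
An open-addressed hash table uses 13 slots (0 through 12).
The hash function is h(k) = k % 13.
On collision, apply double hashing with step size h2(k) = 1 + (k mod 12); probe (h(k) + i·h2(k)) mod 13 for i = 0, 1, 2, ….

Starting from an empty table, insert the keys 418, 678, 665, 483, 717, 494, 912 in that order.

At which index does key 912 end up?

Insert 418: h=2, slot 2 empty -> index 2.
Insert 678: h=2, h2=7, slot 2 occupied -> index 9.
Insert 665: h=2, h2=6, slot 2 occupied -> index 8.
Insert 483: h=2, h2=4, slot 2 occupied -> index 6.
Insert 717: h=2, h2=10, slot 2 occupied -> index 12.
Insert 494: h=0, slot 0 empty -> index 0.
Insert 912: h=2, h2=1, slot 2 occupied -> index 3.
Table: [494, -, 418, 912, -, -, 483, -, 665, 678, -, -, 717]

3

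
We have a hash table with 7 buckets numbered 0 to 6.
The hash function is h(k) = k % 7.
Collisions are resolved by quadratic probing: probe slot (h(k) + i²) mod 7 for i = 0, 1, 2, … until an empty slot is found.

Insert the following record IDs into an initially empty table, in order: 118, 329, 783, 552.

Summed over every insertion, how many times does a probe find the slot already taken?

5

118 hashes to 6; slot 6 is free -> place at 6.
329 hashes to 0; slot 0 is free -> place at 0.
783 hashes to 6; 6,0 taken -> place at 3.
552 hashes to 6; 6,0,3 taken -> place at 1.
Table: [329, 552, _, 783, _, _, 118]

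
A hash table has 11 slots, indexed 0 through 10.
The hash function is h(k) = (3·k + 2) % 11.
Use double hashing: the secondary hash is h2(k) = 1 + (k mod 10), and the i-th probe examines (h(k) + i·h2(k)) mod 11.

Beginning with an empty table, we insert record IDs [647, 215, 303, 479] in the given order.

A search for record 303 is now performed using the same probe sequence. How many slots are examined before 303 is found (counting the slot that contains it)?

2

647 hashes to 7; slot 7 is free → place at 7.
215 hashes to 9; slot 9 is free → place at 9.
303 hashes to 9, h2=4; 9 taken → place at 2.
479 hashes to 9, h2=10; 9 taken → place at 8.
Table: [∅, ∅, 303, ∅, ∅, ∅, ∅, 647, 479, 215, ∅]
Lookup 303: h=9, h2=4, probe 9,2 → found at 2.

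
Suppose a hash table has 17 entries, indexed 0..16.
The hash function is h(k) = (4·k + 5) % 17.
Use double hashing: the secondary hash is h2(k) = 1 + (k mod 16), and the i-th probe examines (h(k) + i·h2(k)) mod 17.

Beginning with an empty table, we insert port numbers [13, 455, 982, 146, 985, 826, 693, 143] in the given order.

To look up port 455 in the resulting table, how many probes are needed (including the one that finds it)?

Insert 13: h=6, slot 6 empty → index 6.
Insert 455: h=6, h2=8, slot 6 occupied → index 14.
Insert 982: h=6, h2=7, slot 6 occupied → index 13.
Insert 146: h=11, slot 11 empty → index 11.
Insert 985: h=1, slot 1 empty → index 1.
Insert 826: h=11, h2=11, slot 11 occupied → index 5.
Insert 693: h=6, h2=6, slot 6 occupied → index 12.
Insert 143: h=16, slot 16 empty → index 16.
Table: [-, 985, -, -, -, 826, 13, -, -, -, -, 146, 693, 982, 455, -, 143]
Lookup 455: h=6, h2=8, probe 6,14 → found at 14.

2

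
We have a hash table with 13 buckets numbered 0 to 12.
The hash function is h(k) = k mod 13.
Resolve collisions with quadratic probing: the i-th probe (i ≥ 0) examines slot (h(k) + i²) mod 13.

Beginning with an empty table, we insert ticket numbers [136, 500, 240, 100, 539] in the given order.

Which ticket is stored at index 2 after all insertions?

539

Insert 136: h=6, slot 6 empty -> index 6.
Insert 500: h=6, slot 6 occupied -> index 7.
Insert 240: h=6, slots 6,7 occupied -> index 10.
Insert 100: h=9, slot 9 empty -> index 9.
Insert 539: h=6, slots 6,7,10 occupied -> index 2.
Table: [—, —, 539, —, —, —, 136, 500, —, 100, 240, —, —]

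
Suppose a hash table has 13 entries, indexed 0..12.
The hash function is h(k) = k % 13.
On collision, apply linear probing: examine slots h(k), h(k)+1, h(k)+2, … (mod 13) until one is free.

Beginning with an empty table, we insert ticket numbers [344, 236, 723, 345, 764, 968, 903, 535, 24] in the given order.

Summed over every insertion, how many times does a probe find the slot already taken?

Insert 344: h=6, slot 6 empty => index 6.
Insert 236: h=2, slot 2 empty => index 2.
Insert 723: h=8, slot 8 empty => index 8.
Insert 345: h=7, slot 7 empty => index 7.
Insert 764: h=10, slot 10 empty => index 10.
Insert 968: h=6, slots 6,7,8 occupied => index 9.
Insert 903: h=6, slots 6,7,8,9,10 occupied => index 11.
Insert 535: h=2, slot 2 occupied => index 3.
Insert 24: h=11, slot 11 occupied => index 12.
Table: [∅, ∅, 236, 535, ∅, ∅, 344, 345, 723, 968, 764, 903, 24]

10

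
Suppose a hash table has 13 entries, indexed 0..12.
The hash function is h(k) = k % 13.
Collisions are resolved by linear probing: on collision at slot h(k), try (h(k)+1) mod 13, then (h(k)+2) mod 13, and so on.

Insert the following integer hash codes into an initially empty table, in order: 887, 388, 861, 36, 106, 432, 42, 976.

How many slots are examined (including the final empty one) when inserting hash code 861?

2

Insert 887: h=3, slot 3 empty → index 3.
Insert 388: h=11, slot 11 empty → index 11.
Insert 861: h=3, slot 3 occupied → index 4.
Insert 36: h=10, slot 10 empty → index 10.
Insert 106: h=2, slot 2 empty → index 2.
Insert 432: h=3, slots 3,4 occupied → index 5.
Insert 42: h=3, slots 3,4,5 occupied → index 6.
Insert 976: h=1, slot 1 empty → index 1.
Table: [_, 976, 106, 887, 861, 432, 42, _, _, _, 36, 388, _]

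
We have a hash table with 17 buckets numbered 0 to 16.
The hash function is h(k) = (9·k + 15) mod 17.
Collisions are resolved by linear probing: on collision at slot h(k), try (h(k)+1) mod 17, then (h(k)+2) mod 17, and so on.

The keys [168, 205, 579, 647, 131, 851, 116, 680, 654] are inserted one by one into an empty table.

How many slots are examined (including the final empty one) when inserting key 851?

4

168: h=14 → slot 14
205: h=7 → slot 7
579: h=7, probe 7,8 → slot 8
647: h=7, probe 7,8,9 → slot 9
131: h=4 → slot 4
851: h=7, probe 7,8,9,10 → slot 10
116: h=5 → slot 5
680: h=15 → slot 15
654: h=2 → slot 2
Table: [-, -, 654, -, 131, 116, -, 205, 579, 647, 851, -, -, -, 168, 680, -]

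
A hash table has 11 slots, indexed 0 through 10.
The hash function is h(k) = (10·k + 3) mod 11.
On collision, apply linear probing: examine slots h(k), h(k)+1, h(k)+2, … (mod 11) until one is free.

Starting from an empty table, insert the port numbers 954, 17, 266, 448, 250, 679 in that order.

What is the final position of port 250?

9

Insert 954: h=6, slot 6 empty => index 6.
Insert 17: h=8, slot 8 empty => index 8.
Insert 266: h=1, slot 1 empty => index 1.
Insert 448: h=6, slot 6 occupied => index 7.
Insert 250: h=6, slots 6,7,8 occupied => index 9.
Insert 679: h=6, slots 6,7,8,9 occupied => index 10.
Table: [., 266, ., ., ., ., 954, 448, 17, 250, 679]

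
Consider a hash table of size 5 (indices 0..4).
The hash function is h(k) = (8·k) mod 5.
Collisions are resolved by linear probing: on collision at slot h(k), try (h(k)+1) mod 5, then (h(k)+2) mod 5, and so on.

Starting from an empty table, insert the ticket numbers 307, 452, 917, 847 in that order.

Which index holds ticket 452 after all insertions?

307 hashes to 1; slot 1 is free -> place at 1.
452 hashes to 1; 1 taken -> place at 2.
917 hashes to 1; 1,2 taken -> place at 3.
847 hashes to 1; 1,2,3 taken -> place at 4.
Table: [∅, 307, 452, 917, 847]

2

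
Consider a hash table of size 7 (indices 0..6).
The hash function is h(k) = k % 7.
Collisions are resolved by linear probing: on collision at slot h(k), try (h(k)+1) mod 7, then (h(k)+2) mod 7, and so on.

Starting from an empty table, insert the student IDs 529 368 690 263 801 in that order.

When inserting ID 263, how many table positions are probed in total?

4

529 hashes to 4; slot 4 is free => place at 4.
368 hashes to 4; 4 taken => place at 5.
690 hashes to 4; 4,5 taken => place at 6.
263 hashes to 4; 4,5,6 taken => place at 0.
801 hashes to 3; slot 3 is free => place at 3.
Table: [263, —, —, 801, 529, 368, 690]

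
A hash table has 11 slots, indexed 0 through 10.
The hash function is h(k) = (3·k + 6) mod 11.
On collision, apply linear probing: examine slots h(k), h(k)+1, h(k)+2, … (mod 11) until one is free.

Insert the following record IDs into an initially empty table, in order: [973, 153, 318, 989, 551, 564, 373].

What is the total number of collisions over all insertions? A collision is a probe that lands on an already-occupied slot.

973: h=10 -> slot 10
153: h=3 -> slot 3
318: h=3, probe 3,4 -> slot 4
989: h=3, probe 3,4,5 -> slot 5
551: h=9 -> slot 9
564: h=4, probe 4,5,6 -> slot 6
373: h=3, probe 3,4,5,6,7 -> slot 7
Table: [∅, ∅, ∅, 153, 318, 989, 564, 373, ∅, 551, 973]

9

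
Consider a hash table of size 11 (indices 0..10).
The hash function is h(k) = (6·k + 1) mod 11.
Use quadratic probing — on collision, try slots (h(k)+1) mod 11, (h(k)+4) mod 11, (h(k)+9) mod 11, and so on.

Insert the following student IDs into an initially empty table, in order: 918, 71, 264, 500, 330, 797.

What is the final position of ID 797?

918 hashes to 9; slot 9 is free -> place at 9.
71 hashes to 9; 9 taken -> place at 10.
264 hashes to 1; slot 1 is free -> place at 1.
500 hashes to 9; 9,10 taken -> place at 2.
330 hashes to 1; 1,2 taken -> place at 5.
797 hashes to 9; 9,10,2 taken -> place at 7.
Table: [—, 264, 500, —, —, 330, —, 797, —, 918, 71]

7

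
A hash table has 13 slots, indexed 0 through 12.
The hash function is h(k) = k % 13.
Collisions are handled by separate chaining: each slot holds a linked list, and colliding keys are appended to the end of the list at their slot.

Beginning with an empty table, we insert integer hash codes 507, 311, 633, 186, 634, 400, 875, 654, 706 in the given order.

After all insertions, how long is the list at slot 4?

507 -> bucket 0
311 -> bucket 12
633 -> bucket 9
186 -> bucket 4
634 -> bucket 10
400 -> bucket 10 (collision)
875 -> bucket 4 (collision)
654 -> bucket 4 (collision)
706 -> bucket 4 (collision)
Final buckets:
0: 507
1: ∅
2: ∅
3: ∅
4: 186 -> 875 -> 654 -> 706
5: ∅
6: ∅
7: ∅
8: ∅
9: 633
10: 634 -> 400
11: ∅
12: 311

4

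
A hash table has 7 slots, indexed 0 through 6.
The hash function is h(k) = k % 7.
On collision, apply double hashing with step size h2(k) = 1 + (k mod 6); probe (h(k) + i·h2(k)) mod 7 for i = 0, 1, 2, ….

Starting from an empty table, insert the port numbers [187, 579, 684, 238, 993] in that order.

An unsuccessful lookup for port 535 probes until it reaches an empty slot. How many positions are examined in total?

5

187 hashes to 5; slot 5 is free => place at 5.
579 hashes to 5, h2=4; 5 taken => place at 2.
684 hashes to 5, h2=1; 5 taken => place at 6.
238 hashes to 0; slot 0 is free => place at 0.
993 hashes to 6, h2=4; 6 taken => place at 3.
Table: [238, _, 579, 993, _, 187, 684]
Lookup 535: h=3, h2=2, probe 3,5,0,2,4 → slot 4 empty, not found.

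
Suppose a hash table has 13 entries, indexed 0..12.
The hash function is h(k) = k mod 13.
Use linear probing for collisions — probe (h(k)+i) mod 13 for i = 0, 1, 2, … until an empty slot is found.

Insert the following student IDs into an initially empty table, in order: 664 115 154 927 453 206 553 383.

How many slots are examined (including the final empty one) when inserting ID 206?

Insert 664: h=1, slot 1 empty => index 1.
Insert 115: h=11, slot 11 empty => index 11.
Insert 154: h=11, slot 11 occupied => index 12.
Insert 927: h=4, slot 4 empty => index 4.
Insert 453: h=11, slots 11,12 occupied => index 0.
Insert 206: h=11, slots 11,12,0,1 occupied => index 2.
Insert 553: h=7, slot 7 empty => index 7.
Insert 383: h=6, slot 6 empty => index 6.
Table: [453, 664, 206, -, 927, -, 383, 553, -, -, -, 115, 154]

5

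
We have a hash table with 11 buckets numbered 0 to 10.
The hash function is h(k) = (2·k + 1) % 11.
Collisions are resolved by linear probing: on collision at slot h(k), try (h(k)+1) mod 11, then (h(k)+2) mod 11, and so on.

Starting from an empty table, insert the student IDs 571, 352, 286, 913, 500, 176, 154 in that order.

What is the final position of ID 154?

Insert 571: h=10, slot 10 empty → index 10.
Insert 352: h=1, slot 1 empty → index 1.
Insert 286: h=1, slot 1 occupied → index 2.
Insert 913: h=1, slots 1,2 occupied → index 3.
Insert 500: h=0, slot 0 empty → index 0.
Insert 176: h=1, slots 1,2,3 occupied → index 4.
Insert 154: h=1, slots 1,2,3,4 occupied → index 5.
Table: [500, 352, 286, 913, 176, 154, _, _, _, _, 571]

5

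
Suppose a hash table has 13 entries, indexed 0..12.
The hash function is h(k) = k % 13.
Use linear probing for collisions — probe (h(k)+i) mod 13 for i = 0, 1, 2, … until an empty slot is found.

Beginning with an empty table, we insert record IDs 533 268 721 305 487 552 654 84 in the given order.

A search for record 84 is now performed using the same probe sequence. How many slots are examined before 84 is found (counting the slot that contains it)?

6

Insert 533: h=0, slot 0 empty -> index 0.
Insert 268: h=8, slot 8 empty -> index 8.
Insert 721: h=6, slot 6 empty -> index 6.
Insert 305: h=6, slot 6 occupied -> index 7.
Insert 487: h=6, slots 6,7,8 occupied -> index 9.
Insert 552: h=6, slots 6,7,8,9 occupied -> index 10.
Insert 654: h=4, slot 4 empty -> index 4.
Insert 84: h=6, slots 6,7,8,9,10 occupied -> index 11.
Table: [533, _, _, _, 654, _, 721, 305, 268, 487, 552, 84, _]
Lookup 84: h=6, probe 6,7,8,9,10,11 → found at 11.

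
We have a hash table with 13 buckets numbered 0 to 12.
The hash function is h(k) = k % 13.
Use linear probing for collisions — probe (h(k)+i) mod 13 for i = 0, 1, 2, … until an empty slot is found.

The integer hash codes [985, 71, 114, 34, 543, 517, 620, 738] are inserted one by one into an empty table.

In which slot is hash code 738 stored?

Insert 985: h=10, slot 10 empty -> index 10.
Insert 71: h=6, slot 6 empty -> index 6.
Insert 114: h=10, slot 10 occupied -> index 11.
Insert 34: h=8, slot 8 empty -> index 8.
Insert 543: h=10, slots 10,11 occupied -> index 12.
Insert 517: h=10, slots 10,11,12 occupied -> index 0.
Insert 620: h=9, slot 9 empty -> index 9.
Insert 738: h=10, slots 10,11,12,0 occupied -> index 1.
Table: [517, 738, -, -, -, -, 71, -, 34, 620, 985, 114, 543]

1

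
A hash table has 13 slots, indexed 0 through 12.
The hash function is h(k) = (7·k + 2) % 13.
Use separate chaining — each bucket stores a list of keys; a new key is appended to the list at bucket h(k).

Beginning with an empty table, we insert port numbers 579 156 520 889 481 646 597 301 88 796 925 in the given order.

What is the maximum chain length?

3

Insert 579: h=12, bucket 12 empty -> new chain.
Insert 156: h=2, bucket 2 empty -> new chain.
Insert 520: h=2, bucket 2 nonempty -> append to chain.
Insert 889: h=11, bucket 11 empty -> new chain.
Insert 481: h=2, bucket 2 nonempty -> append to chain.
Insert 646: h=0, bucket 0 empty -> new chain.
Insert 597: h=8, bucket 8 empty -> new chain.
Insert 301: h=3, bucket 3 empty -> new chain.
Insert 88: h=7, bucket 7 empty -> new chain.
Insert 796: h=10, bucket 10 empty -> new chain.
Insert 925: h=3, bucket 3 nonempty -> append to chain.
Final buckets:
0: 646
1: .
2: 156 -> 520 -> 481
3: 301 -> 925
4: .
5: .
6: .
7: 88
8: 597
9: .
10: 796
11: 889
12: 579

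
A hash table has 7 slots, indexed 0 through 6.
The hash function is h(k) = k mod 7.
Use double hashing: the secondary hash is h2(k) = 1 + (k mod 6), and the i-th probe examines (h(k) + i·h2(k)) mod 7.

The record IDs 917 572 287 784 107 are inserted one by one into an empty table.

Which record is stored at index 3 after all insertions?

784

917: h=0 -> slot 0
572: h=5 -> slot 5
287: h=0, h2=6, probe 0,6 -> slot 6
784: h=0, h2=5, probe 0,5,3 -> slot 3
107: h=2 -> slot 2
Table: [917, -, 107, 784, -, 572, 287]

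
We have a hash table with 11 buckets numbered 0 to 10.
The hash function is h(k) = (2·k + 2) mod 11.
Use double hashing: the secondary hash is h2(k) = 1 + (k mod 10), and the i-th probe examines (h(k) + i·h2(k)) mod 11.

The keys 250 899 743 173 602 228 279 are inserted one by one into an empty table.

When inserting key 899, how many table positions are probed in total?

2

Insert 250: h=7, slot 7 empty -> index 7.
Insert 899: h=7, h2=10, slot 7 occupied -> index 6.
Insert 743: h=3, slot 3 empty -> index 3.
Insert 173: h=7, h2=4, slot 7 occupied -> index 0.
Insert 602: h=7, h2=3, slot 7 occupied -> index 10.
Insert 228: h=7, h2=9, slot 7 occupied -> index 5.
Insert 279: h=10, h2=10, slot 10 occupied -> index 9.
Table: [173, _, _, 743, _, 228, 899, 250, _, 279, 602]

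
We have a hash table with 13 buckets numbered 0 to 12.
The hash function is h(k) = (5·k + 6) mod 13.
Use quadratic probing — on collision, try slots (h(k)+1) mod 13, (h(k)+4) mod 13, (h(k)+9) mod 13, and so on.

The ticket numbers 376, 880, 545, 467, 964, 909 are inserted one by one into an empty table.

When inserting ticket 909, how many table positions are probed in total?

Insert 376: h=1, slot 1 empty -> index 1.
Insert 880: h=12, slot 12 empty -> index 12.
Insert 545: h=1, slot 1 occupied -> index 2.
Insert 467: h=1, slots 1,2 occupied -> index 5.
Insert 964: h=3, slot 3 empty -> index 3.
Insert 909: h=1, slots 1,2,5 occupied -> index 10.
Table: [_, 376, 545, 964, _, 467, _, _, _, _, 909, _, 880]

4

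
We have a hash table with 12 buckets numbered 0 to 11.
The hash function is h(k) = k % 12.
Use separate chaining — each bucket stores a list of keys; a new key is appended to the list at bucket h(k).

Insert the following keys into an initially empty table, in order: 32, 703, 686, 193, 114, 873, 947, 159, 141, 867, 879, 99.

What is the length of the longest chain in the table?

32 → bucket 8
703 → bucket 7
686 → bucket 2
193 → bucket 1
114 → bucket 6
873 → bucket 9
947 → bucket 11
159 → bucket 3
141 → bucket 9 (collision)
867 → bucket 3 (collision)
879 → bucket 3 (collision)
99 → bucket 3 (collision)
Final buckets:
0: -
1: 193
2: 686
3: 159 -> 867 -> 879 -> 99
4: -
5: -
6: 114
7: 703
8: 32
9: 873 -> 141
10: -
11: 947

4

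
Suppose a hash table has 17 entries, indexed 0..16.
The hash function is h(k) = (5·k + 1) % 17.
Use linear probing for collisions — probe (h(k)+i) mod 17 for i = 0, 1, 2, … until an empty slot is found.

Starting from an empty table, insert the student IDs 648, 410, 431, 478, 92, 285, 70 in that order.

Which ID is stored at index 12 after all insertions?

648 hashes to 11; slot 11 is free -> place at 11.
410 hashes to 11; 11 taken -> place at 12.
431 hashes to 14; slot 14 is free -> place at 14.
478 hashes to 11; 11,12 taken -> place at 13.
92 hashes to 2; slot 2 is free -> place at 2.
285 hashes to 15; slot 15 is free -> place at 15.
70 hashes to 11; 11,12,13,14,15 taken -> place at 16.
Table: [—, —, 92, —, —, —, —, —, —, —, —, 648, 410, 478, 431, 285, 70]

410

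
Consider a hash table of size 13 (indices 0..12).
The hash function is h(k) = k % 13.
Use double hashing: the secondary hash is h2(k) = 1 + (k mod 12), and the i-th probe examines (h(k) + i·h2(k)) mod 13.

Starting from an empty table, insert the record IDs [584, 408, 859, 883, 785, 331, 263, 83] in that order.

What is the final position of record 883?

584 hashes to 12; slot 12 is free → place at 12.
408 hashes to 5; slot 5 is free → place at 5.
859 hashes to 1; slot 1 is free → place at 1.
883 hashes to 12, h2=8; 12 taken → place at 7.
785 hashes to 5, h2=6; 5 taken → place at 11.
331 hashes to 6; slot 6 is free → place at 6.
263 hashes to 3; slot 3 is free → place at 3.
83 hashes to 5, h2=12; 5 taken → place at 4.
Table: [—, 859, —, 263, 83, 408, 331, 883, —, —, —, 785, 584]

7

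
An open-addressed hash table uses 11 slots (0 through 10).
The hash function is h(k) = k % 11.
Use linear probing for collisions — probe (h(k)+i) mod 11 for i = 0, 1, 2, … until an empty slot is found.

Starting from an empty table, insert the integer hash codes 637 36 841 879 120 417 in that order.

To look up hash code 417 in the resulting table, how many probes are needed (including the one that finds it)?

4

637: h=10 => slot 10
36: h=3 => slot 3
841: h=5 => slot 5
879: h=10, probe 10,0 => slot 0
120: h=10, probe 10,0,1 => slot 1
417: h=10, probe 10,0,1,2 => slot 2
Table: [879, 120, 417, 36, -, 841, -, -, -, -, 637]
Lookup 417: h=10, probe 10,0,1,2 → found at 2.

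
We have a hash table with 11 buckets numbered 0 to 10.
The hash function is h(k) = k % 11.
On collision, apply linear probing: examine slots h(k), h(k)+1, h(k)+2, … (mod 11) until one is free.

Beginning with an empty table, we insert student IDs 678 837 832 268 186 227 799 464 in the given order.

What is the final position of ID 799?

Insert 678: h=7, slot 7 empty => index 7.
Insert 837: h=1, slot 1 empty => index 1.
Insert 832: h=7, slot 7 occupied => index 8.
Insert 268: h=4, slot 4 empty => index 4.
Insert 186: h=10, slot 10 empty => index 10.
Insert 227: h=7, slots 7,8 occupied => index 9.
Insert 799: h=7, slots 7,8,9,10 occupied => index 0.
Insert 464: h=2, slot 2 empty => index 2.
Table: [799, 837, 464, _, 268, _, _, 678, 832, 227, 186]

0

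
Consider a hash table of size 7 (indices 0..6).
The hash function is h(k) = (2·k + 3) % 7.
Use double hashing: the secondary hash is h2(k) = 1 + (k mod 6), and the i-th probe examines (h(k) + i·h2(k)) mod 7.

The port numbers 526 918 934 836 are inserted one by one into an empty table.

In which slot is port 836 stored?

526 hashes to 5; slot 5 is free → place at 5.
918 hashes to 5, h2=1; 5 taken → place at 6.
934 hashes to 2; slot 2 is free → place at 2.
836 hashes to 2, h2=3; 2,5 taken → place at 1.
Table: [_, 836, 934, _, _, 526, 918]

1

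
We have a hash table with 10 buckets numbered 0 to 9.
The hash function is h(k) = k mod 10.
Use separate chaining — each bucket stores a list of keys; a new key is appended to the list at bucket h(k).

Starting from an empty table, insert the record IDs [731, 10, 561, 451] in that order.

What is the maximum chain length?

3

731 -> bucket 1
10 -> bucket 0
561 -> bucket 1 (collision)
451 -> bucket 1 (collision)
Final buckets:
0: 10
1: 731 -> 561 -> 451
2: .
3: .
4: .
5: .
6: .
7: .
8: .
9: .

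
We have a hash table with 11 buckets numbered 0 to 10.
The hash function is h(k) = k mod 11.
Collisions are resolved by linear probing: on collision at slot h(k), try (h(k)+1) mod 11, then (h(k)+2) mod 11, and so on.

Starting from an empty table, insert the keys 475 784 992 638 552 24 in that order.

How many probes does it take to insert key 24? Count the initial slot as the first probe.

5

475 hashes to 2; slot 2 is free => place at 2.
784 hashes to 3; slot 3 is free => place at 3.
992 hashes to 2; 2,3 taken => place at 4.
638 hashes to 0; slot 0 is free => place at 0.
552 hashes to 2; 2,3,4 taken => place at 5.
24 hashes to 2; 2,3,4,5 taken => place at 6.
Table: [638, —, 475, 784, 992, 552, 24, —, —, —, —]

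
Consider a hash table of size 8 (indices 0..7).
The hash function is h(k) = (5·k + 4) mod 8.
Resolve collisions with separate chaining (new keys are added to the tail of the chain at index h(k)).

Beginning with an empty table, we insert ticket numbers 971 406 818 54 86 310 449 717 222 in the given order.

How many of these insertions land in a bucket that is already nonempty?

Insert 971: h=3, bucket 3 empty → new chain.
Insert 406: h=2, bucket 2 empty → new chain.
Insert 818: h=6, bucket 6 empty → new chain.
Insert 54: h=2, bucket 2 nonempty → append to chain.
Insert 86: h=2, bucket 2 nonempty → append to chain.
Insert 310: h=2, bucket 2 nonempty → append to chain.
Insert 449: h=1, bucket 1 empty → new chain.
Insert 717: h=5, bucket 5 empty → new chain.
Insert 222: h=2, bucket 2 nonempty → append to chain.
Final buckets:
0: -
1: 449
2: 406 -> 54 -> 86 -> 310 -> 222
3: 971
4: -
5: 717
6: 818
7: -

4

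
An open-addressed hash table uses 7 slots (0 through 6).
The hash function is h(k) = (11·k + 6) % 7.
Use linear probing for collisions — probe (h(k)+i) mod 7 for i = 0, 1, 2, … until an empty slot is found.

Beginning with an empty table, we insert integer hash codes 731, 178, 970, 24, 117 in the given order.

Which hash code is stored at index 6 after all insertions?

731 hashes to 4; slot 4 is free → place at 4.
178 hashes to 4; 4 taken → place at 5.
970 hashes to 1; slot 1 is free → place at 1.
24 hashes to 4; 4,5 taken → place at 6.
117 hashes to 5; 5,6 taken → place at 0.
Table: [117, 970, ., ., 731, 178, 24]

24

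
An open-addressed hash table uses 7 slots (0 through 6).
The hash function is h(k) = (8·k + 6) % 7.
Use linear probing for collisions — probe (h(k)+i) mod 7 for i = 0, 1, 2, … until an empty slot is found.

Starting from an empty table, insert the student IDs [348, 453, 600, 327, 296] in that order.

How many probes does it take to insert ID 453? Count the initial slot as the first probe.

2

348 hashes to 4; slot 4 is free => place at 4.
453 hashes to 4; 4 taken => place at 5.
600 hashes to 4; 4,5 taken => place at 6.
327 hashes to 4; 4,5,6 taken => place at 0.
296 hashes to 1; slot 1 is free => place at 1.
Table: [327, 296, ∅, ∅, 348, 453, 600]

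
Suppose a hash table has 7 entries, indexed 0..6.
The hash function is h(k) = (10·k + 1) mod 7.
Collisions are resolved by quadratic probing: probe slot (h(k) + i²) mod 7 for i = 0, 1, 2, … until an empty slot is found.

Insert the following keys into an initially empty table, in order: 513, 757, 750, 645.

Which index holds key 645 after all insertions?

Insert 513: h=0, slot 0 empty => index 0.
Insert 757: h=4, slot 4 empty => index 4.
Insert 750: h=4, slot 4 occupied => index 5.
Insert 645: h=4, slots 4,5 occupied => index 1.
Table: [513, 645, -, -, 757, 750, -]

1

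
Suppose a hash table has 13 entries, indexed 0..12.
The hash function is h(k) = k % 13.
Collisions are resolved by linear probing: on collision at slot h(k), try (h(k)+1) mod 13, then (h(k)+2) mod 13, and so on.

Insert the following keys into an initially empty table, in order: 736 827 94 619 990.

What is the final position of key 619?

10

736: h=8 -> slot 8
827: h=8, probe 8,9 -> slot 9
94: h=3 -> slot 3
619: h=8, probe 8,9,10 -> slot 10
990: h=2 -> slot 2
Table: [—, —, 990, 94, —, —, —, —, 736, 827, 619, —, —]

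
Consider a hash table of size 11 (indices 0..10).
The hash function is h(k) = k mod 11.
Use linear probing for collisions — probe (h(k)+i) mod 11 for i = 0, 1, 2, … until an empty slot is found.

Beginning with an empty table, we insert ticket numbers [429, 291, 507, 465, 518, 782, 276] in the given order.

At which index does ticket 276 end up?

6

429 hashes to 0; slot 0 is free => place at 0.
291 hashes to 5; slot 5 is free => place at 5.
507 hashes to 1; slot 1 is free => place at 1.
465 hashes to 3; slot 3 is free => place at 3.
518 hashes to 1; 1 taken => place at 2.
782 hashes to 1; 1,2,3 taken => place at 4.
276 hashes to 1; 1,2,3,4,5 taken => place at 6.
Table: [429, 507, 518, 465, 782, 291, 276, -, -, -, -]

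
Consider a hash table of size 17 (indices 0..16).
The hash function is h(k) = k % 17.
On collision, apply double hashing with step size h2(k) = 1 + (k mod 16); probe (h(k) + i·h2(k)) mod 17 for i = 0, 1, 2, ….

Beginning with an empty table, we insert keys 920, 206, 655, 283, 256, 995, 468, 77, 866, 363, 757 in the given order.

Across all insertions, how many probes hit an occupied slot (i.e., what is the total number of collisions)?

920 hashes to 2; slot 2 is free → place at 2.
206 hashes to 2, h2=15; 2 taken → place at 0.
655 hashes to 9; slot 9 is free → place at 9.
283 hashes to 11; slot 11 is free → place at 11.
256 hashes to 1; slot 1 is free → place at 1.
995 hashes to 9, h2=4; 9 taken → place at 13.
468 hashes to 9, h2=5; 9 taken → place at 14.
77 hashes to 9, h2=14; 9 taken → place at 6.
866 hashes to 16; slot 16 is free → place at 16.
363 hashes to 6, h2=12; 6,1,13 taken → place at 8.
757 hashes to 9, h2=6; 9 taken → place at 15.
Table: [206, 256, 920, ., ., ., 77, ., 363, 655, ., 283, ., 995, 468, 757, 866]

8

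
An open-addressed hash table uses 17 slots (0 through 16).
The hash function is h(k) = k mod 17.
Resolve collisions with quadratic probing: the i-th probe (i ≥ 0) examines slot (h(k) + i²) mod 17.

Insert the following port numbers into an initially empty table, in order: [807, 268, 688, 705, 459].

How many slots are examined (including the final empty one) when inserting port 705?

807: h=8 => slot 8
268: h=13 => slot 13
688: h=8, probe 8,9 => slot 9
705: h=8, probe 8,9,12 => slot 12
459: h=0 => slot 0
Table: [459, ∅, ∅, ∅, ∅, ∅, ∅, ∅, 807, 688, ∅, ∅, 705, 268, ∅, ∅, ∅]

3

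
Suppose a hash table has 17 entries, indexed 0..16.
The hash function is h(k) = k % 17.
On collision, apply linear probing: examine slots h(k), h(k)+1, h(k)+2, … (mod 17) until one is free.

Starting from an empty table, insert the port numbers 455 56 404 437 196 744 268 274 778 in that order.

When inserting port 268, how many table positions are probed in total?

455 hashes to 13; slot 13 is free → place at 13.
56 hashes to 5; slot 5 is free → place at 5.
404 hashes to 13; 13 taken → place at 14.
437 hashes to 12; slot 12 is free → place at 12.
196 hashes to 9; slot 9 is free → place at 9.
744 hashes to 13; 13,14 taken → place at 15.
268 hashes to 13; 13,14,15 taken → place at 16.
274 hashes to 2; slot 2 is free → place at 2.
778 hashes to 13; 13,14,15,16 taken → place at 0.
Table: [778, _, 274, _, _, 56, _, _, _, 196, _, _, 437, 455, 404, 744, 268]

4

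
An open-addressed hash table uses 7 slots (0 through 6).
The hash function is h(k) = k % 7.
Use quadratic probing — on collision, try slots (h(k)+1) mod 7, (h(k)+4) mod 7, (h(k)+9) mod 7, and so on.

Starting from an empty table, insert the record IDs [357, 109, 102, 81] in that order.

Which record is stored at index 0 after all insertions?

357

357 hashes to 0; slot 0 is free -> place at 0.
109 hashes to 4; slot 4 is free -> place at 4.
102 hashes to 4; 4 taken -> place at 5.
81 hashes to 4; 4,5 taken -> place at 1.
Table: [357, 81, -, -, 109, 102, -]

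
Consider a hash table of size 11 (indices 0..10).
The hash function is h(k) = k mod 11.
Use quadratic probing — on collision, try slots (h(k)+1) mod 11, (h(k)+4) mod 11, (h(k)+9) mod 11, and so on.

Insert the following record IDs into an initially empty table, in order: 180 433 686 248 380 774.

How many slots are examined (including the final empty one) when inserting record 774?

4

180: h=4 -> slot 4
433: h=4, probe 4,5 -> slot 5
686: h=4, probe 4,5,8 -> slot 8
248: h=6 -> slot 6
380: h=6, probe 6,7 -> slot 7
774: h=4, probe 4,5,8,2 -> slot 2
Table: [., ., 774, ., 180, 433, 248, 380, 686, ., .]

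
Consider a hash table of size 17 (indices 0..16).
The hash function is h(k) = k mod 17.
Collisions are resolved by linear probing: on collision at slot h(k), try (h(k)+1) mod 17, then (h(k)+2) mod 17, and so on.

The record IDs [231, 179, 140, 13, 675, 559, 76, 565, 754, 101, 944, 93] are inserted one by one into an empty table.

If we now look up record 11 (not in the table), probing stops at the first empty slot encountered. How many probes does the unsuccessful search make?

231 hashes to 10; slot 10 is free => place at 10.
179 hashes to 9; slot 9 is free => place at 9.
140 hashes to 4; slot 4 is free => place at 4.
13 hashes to 13; slot 13 is free => place at 13.
675 hashes to 12; slot 12 is free => place at 12.
559 hashes to 15; slot 15 is free => place at 15.
76 hashes to 8; slot 8 is free => place at 8.
565 hashes to 4; 4 taken => place at 5.
754 hashes to 6; slot 6 is free => place at 6.
101 hashes to 16; slot 16 is free => place at 16.
944 hashes to 9; 9,10 taken => place at 11.
93 hashes to 8; 8,9,10,11,12,13 taken => place at 14.
Table: [—, —, —, —, 140, 565, 754, —, 76, 179, 231, 944, 675, 13, 93, 559, 101]
Lookup 11: h=11, probe 11,12,13,14,15,16,0 → slot 0 empty, not found.

7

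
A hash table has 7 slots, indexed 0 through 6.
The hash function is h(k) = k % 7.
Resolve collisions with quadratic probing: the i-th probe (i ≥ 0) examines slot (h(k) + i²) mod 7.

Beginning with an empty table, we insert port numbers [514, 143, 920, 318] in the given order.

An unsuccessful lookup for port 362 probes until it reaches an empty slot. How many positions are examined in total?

Insert 514: h=3, slot 3 empty → index 3.
Insert 143: h=3, slot 3 occupied → index 4.
Insert 920: h=3, slots 3,4 occupied → index 0.
Insert 318: h=3, slots 3,4,0 occupied → index 5.
Table: [920, —, —, 514, 143, 318, —]
Lookup 362: h=5, probe 5,6 → slot 6 empty, not found.

2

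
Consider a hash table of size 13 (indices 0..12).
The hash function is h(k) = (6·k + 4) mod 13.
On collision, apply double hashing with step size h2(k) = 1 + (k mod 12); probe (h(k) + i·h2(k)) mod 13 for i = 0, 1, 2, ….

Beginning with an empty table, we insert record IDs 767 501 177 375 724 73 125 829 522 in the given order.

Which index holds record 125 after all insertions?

Insert 767: h=4, slot 4 empty → index 4.
Insert 501: h=7, slot 7 empty → index 7.
Insert 177: h=0, slot 0 empty → index 0.
Insert 375: h=5, slot 5 empty → index 5.
Insert 724: h=6, slot 6 empty → index 6.
Insert 73: h=0, h2=2, slot 0 occupied → index 2.
Insert 125: h=0, h2=6, slots 0,6 occupied → index 12.
Insert 829: h=12, h2=2, slot 12 occupied → index 1.
Insert 522: h=3, slot 3 empty → index 3.
Table: [177, 829, 73, 522, 767, 375, 724, 501, —, —, —, —, 125]

12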